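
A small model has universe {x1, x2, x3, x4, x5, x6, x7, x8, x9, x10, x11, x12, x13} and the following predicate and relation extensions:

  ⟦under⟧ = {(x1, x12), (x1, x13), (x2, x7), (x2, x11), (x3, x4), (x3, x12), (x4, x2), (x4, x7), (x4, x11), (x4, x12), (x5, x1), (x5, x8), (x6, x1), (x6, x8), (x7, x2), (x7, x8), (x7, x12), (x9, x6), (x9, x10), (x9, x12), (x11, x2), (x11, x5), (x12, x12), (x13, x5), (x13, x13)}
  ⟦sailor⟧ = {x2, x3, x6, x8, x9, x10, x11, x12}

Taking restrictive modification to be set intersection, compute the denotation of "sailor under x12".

⟦under x12⟧ = {x : ⟨x, x12⟩ ∈ ⟦under⟧} = {x1, x3, x4, x7, x9, x12}
⟦sailor⟧ = {x2, x3, x6, x8, x9, x10, x11, x12}
… ∩ ⟦under x12⟧ = {x2, x3, x6, x8, x9, x10, x11, x12} ∩ {x1, x3, x4, x7, x9, x12} = {x3, x9, x12}
So ⟦sailor under x12⟧ = {x3, x9, x12}.

{x3, x9, x12}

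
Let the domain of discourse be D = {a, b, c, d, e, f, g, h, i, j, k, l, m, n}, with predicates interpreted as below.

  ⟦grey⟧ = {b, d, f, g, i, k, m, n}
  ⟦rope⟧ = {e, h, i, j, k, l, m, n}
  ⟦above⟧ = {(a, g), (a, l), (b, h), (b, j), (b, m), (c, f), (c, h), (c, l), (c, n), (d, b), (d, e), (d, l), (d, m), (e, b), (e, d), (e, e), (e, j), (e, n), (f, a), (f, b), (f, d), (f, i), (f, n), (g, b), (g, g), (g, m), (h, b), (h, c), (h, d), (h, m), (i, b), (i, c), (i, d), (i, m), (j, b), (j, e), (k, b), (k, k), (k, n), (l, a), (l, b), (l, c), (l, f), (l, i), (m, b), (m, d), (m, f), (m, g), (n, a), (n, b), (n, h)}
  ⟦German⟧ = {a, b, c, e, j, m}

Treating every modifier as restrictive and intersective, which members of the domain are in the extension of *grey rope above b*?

{i, k, m, n}

⟦above b⟧ = {x : ⟨x, b⟩ ∈ ⟦above⟧} = {d, e, f, g, h, i, j, k, l, m, n}
⟦rope⟧ = {e, h, i, j, k, l, m, n}
… ∩ ⟦above b⟧ = {e, h, i, j, k, l, m, n} ∩ {d, e, f, g, h, i, j, k, l, m, n} = {e, h, i, j, k, l, m, n}
… ∩ ⟦grey⟧ = {e, h, i, j, k, l, m, n} ∩ {b, d, f, g, i, k, m, n} = {i, k, m, n}
So ⟦grey rope above b⟧ = {i, k, m, n}.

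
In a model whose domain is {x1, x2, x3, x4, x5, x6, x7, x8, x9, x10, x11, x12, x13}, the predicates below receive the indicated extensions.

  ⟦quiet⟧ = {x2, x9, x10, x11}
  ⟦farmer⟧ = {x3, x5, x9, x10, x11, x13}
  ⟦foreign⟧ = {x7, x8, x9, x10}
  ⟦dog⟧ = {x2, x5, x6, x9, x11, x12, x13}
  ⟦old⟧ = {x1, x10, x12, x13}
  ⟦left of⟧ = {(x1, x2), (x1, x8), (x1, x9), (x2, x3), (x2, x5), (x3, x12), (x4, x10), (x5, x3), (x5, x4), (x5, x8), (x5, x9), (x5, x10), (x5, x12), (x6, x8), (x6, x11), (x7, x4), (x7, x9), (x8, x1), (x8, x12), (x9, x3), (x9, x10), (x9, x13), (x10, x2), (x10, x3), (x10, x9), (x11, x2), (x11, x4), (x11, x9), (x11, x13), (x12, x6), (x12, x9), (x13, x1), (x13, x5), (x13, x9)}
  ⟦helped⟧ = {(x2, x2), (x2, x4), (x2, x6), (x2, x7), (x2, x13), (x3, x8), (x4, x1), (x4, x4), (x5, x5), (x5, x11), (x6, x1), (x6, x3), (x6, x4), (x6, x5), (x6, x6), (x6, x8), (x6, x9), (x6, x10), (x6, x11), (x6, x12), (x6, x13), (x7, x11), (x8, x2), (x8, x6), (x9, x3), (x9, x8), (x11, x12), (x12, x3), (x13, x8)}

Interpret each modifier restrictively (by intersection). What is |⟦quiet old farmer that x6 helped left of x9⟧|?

1

⟦that x6 helped⟧ = {x : ⟨x6, x⟩ ∈ ⟦helped⟧} = {x1, x3, x4, x5, x6, x8, x9, x10, x11, x12, x13}
⟦left of x9⟧ = {x : ⟨x, x9⟩ ∈ ⟦left of⟧} = {x1, x5, x7, x10, x11, x12, x13}
⟦farmer⟧ = {x3, x5, x9, x10, x11, x13}
… ∩ ⟦that x6 helped⟧ = {x3, x5, x9, x10, x11, x13} ∩ {x1, x3, x4, x5, x6, x8, x9, x10, x11, x12, x13} = {x3, x5, x9, x10, x11, x13}
… ∩ ⟦left of x9⟧ = {x3, x5, x9, x10, x11, x13} ∩ {x1, x5, x7, x10, x11, x12, x13} = {x5, x10, x11, x13}
… ∩ ⟦quiet⟧ = {x5, x10, x11, x13} ∩ {x2, x9, x10, x11} = {x10, x11}
… ∩ ⟦old⟧ = {x10, x11} ∩ {x1, x10, x12, x13} = {x10}
⟦quiet old farmer that x6 helped left of x9⟧ = {x10}, so the cardinality is 1.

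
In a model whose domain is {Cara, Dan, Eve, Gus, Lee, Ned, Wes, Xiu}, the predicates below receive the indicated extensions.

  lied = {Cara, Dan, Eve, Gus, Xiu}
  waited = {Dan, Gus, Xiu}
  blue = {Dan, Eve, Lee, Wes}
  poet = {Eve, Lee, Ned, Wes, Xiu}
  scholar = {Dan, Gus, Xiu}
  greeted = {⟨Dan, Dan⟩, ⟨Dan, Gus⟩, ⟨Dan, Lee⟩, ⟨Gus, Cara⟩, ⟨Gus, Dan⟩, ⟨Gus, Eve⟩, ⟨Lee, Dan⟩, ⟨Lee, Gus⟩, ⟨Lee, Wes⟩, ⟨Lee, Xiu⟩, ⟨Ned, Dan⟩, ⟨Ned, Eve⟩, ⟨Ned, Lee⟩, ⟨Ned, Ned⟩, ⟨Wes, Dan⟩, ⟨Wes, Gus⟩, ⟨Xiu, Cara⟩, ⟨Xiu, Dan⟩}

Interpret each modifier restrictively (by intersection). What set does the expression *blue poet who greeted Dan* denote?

{Lee, Wes}

⟦who greeted Dan⟧ = {x : ⟨x, Dan⟩ ∈ ⟦greeted⟧} = {Dan, Gus, Lee, Ned, Wes, Xiu}
⟦poet⟧ = {Eve, Lee, Ned, Wes, Xiu}
… ∩ ⟦who greeted Dan⟧ = {Eve, Lee, Ned, Wes, Xiu} ∩ {Dan, Gus, Lee, Ned, Wes, Xiu} = {Lee, Ned, Wes, Xiu}
… ∩ ⟦blue⟧ = {Lee, Ned, Wes, Xiu} ∩ {Dan, Eve, Lee, Wes} = {Lee, Wes}
So ⟦blue poet who greeted Dan⟧ = {Lee, Wes}.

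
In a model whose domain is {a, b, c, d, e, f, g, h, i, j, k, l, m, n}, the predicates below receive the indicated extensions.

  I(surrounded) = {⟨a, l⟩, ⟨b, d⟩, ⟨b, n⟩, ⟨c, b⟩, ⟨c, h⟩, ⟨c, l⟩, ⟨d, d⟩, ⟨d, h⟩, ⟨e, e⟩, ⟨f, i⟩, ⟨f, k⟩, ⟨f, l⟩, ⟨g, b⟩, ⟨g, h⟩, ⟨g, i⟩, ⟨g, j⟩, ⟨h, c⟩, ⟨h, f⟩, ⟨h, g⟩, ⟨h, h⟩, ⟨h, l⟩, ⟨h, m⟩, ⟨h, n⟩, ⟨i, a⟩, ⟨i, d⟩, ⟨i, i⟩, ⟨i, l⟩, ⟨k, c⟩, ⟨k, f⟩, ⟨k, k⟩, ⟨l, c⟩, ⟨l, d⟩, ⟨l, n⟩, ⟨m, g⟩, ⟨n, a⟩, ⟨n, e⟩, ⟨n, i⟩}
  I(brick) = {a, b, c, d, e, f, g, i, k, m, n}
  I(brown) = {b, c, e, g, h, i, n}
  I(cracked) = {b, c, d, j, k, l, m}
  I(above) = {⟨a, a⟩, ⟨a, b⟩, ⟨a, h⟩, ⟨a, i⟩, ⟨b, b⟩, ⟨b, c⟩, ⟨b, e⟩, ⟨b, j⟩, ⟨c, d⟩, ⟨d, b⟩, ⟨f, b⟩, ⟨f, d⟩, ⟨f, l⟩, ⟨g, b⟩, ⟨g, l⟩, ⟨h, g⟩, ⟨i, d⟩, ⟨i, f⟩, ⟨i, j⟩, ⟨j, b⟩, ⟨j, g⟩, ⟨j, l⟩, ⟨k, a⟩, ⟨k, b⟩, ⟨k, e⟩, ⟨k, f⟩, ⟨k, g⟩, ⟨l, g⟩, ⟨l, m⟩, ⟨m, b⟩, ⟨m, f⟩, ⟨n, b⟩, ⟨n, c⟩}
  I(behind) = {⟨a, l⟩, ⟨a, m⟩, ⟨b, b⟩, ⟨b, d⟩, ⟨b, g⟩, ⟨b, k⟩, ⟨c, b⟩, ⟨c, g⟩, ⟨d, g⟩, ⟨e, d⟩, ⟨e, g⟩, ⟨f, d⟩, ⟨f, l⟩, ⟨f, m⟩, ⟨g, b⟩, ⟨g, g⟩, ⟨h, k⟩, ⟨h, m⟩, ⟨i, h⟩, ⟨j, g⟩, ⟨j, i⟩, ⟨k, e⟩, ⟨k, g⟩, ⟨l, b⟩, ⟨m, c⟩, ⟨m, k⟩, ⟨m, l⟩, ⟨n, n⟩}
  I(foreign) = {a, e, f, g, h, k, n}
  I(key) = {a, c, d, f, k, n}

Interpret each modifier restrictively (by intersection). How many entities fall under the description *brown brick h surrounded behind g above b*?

1

⟦h surrounded⟧ = {x : ⟨h, x⟩ ∈ ⟦surrounded⟧} = {c, f, g, h, l, m, n}
⟦behind g⟧ = {x : ⟨x, g⟩ ∈ ⟦behind⟧} = {b, c, d, e, g, j, k}
⟦above b⟧ = {x : ⟨x, b⟩ ∈ ⟦above⟧} = {a, b, d, f, g, j, k, m, n}
⟦brick⟧ = {a, b, c, d, e, f, g, i, k, m, n}
… ∩ ⟦h surrounded⟧ = {a, b, c, d, e, f, g, i, k, m, n} ∩ {c, f, g, h, l, m, n} = {c, f, g, m, n}
… ∩ ⟦behind g⟧ = {c, f, g, m, n} ∩ {b, c, d, e, g, j, k} = {c, g}
… ∩ ⟦above b⟧ = {c, g} ∩ {a, b, d, f, g, j, k, m, n} = {g}
… ∩ ⟦brown⟧ = {g} ∩ {b, c, e, g, h, i, n} = {g}
⟦brown brick h surrounded behind g above b⟧ = {g}, so the cardinality is 1.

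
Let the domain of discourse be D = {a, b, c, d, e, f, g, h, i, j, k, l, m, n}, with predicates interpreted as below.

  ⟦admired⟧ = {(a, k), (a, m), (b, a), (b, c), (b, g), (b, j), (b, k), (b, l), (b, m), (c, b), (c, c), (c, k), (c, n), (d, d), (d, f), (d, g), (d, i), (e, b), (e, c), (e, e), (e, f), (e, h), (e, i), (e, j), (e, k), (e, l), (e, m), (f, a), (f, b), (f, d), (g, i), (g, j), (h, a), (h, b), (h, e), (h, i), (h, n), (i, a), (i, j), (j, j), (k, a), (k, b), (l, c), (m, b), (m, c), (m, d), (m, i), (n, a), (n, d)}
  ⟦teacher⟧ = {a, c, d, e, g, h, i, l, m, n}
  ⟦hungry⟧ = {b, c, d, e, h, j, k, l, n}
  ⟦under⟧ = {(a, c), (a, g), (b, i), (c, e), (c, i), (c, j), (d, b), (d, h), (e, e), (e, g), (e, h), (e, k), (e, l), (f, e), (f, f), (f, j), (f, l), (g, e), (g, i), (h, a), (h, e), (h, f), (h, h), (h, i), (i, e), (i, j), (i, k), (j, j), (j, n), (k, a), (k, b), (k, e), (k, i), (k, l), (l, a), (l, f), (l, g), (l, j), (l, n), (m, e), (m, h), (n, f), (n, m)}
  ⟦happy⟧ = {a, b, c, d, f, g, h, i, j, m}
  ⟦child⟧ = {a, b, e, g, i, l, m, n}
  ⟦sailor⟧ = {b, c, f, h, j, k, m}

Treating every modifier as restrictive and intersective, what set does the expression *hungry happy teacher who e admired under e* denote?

{c, h}

⟦who e admired⟧ = {x : ⟨e, x⟩ ∈ ⟦admired⟧} = {b, c, e, f, h, i, j, k, l, m}
⟦under e⟧ = {x : ⟨x, e⟩ ∈ ⟦under⟧} = {c, e, f, g, h, i, k, m}
⟦teacher⟧ = {a, c, d, e, g, h, i, l, m, n}
… ∩ ⟦who e admired⟧ = {a, c, d, e, g, h, i, l, m, n} ∩ {b, c, e, f, h, i, j, k, l, m} = {c, e, h, i, l, m}
… ∩ ⟦under e⟧ = {c, e, h, i, l, m} ∩ {c, e, f, g, h, i, k, m} = {c, e, h, i, m}
… ∩ ⟦hungry⟧ = {c, e, h, i, m} ∩ {b, c, d, e, h, j, k, l, n} = {c, e, h}
… ∩ ⟦happy⟧ = {c, e, h} ∩ {a, b, c, d, f, g, h, i, j, m} = {c, h}
So ⟦hungry happy teacher who e admired under e⟧ = {c, h}.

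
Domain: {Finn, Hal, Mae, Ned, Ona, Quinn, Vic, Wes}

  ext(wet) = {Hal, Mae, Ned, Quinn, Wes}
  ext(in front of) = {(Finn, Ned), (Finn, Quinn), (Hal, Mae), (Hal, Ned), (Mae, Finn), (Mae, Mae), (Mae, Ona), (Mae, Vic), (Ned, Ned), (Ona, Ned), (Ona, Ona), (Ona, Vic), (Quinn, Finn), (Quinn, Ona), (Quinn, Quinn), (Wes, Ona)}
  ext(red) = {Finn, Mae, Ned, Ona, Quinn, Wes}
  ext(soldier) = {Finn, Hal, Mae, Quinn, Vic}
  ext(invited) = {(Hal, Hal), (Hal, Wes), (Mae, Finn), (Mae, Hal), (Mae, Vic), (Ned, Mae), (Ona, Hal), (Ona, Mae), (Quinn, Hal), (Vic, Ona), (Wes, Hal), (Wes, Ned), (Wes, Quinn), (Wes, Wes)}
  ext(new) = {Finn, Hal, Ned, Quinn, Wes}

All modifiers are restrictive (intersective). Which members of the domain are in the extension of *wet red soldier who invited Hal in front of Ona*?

{Mae, Quinn}

⟦who invited Hal⟧ = {x : ⟨x, Hal⟩ ∈ ⟦invited⟧} = {Hal, Mae, Ona, Quinn, Wes}
⟦in front of Ona⟧ = {x : ⟨x, Ona⟩ ∈ ⟦in front of⟧} = {Mae, Ona, Quinn, Wes}
⟦soldier⟧ = {Finn, Hal, Mae, Quinn, Vic}
… ∩ ⟦who invited Hal⟧ = {Finn, Hal, Mae, Quinn, Vic} ∩ {Hal, Mae, Ona, Quinn, Wes} = {Hal, Mae, Quinn}
… ∩ ⟦in front of Ona⟧ = {Hal, Mae, Quinn} ∩ {Mae, Ona, Quinn, Wes} = {Mae, Quinn}
… ∩ ⟦wet⟧ = {Mae, Quinn} ∩ {Hal, Mae, Ned, Quinn, Wes} = {Mae, Quinn}
… ∩ ⟦red⟧ = {Mae, Quinn} ∩ {Finn, Mae, Ned, Ona, Quinn, Wes} = {Mae, Quinn}
So ⟦wet red soldier who invited Hal in front of Ona⟧ = {Mae, Quinn}.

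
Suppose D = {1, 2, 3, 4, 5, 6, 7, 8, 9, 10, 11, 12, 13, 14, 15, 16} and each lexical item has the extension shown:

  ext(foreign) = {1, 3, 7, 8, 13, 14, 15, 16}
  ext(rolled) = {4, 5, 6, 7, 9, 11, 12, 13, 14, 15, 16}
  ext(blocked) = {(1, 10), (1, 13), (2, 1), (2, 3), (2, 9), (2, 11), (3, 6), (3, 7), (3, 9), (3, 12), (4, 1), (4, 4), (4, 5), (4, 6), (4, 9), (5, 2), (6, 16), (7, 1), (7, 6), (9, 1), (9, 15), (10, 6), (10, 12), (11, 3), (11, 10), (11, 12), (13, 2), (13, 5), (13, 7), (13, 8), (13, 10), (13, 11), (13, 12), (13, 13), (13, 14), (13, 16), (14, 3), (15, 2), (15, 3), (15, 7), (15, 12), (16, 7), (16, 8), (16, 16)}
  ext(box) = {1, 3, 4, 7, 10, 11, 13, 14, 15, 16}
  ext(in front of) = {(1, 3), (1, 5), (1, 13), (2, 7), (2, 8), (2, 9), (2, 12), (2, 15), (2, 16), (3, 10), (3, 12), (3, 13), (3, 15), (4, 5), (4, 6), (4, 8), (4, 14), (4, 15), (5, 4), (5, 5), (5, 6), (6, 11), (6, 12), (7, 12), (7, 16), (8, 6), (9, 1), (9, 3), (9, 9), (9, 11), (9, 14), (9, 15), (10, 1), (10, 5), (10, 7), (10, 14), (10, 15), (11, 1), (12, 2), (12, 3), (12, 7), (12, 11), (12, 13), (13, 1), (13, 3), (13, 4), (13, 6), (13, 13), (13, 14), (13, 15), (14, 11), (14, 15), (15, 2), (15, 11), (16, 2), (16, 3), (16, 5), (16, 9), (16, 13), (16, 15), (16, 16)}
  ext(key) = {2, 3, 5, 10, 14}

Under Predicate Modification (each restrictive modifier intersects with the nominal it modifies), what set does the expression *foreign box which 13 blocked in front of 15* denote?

{13, 14, 16}

⟦which 13 blocked⟧ = {x : ⟨13, x⟩ ∈ ⟦blocked⟧} = {2, 5, 7, 8, 10, 11, 12, 13, 14, 16}
⟦in front of 15⟧ = {x : ⟨x, 15⟩ ∈ ⟦in front of⟧} = {2, 3, 4, 9, 10, 13, 14, 16}
⟦box⟧ = {1, 3, 4, 7, 10, 11, 13, 14, 15, 16}
… ∩ ⟦which 13 blocked⟧ = {1, 3, 4, 7, 10, 11, 13, 14, 15, 16} ∩ {2, 5, 7, 8, 10, 11, 12, 13, 14, 16} = {7, 10, 11, 13, 14, 16}
… ∩ ⟦in front of 15⟧ = {7, 10, 11, 13, 14, 16} ∩ {2, 3, 4, 9, 10, 13, 14, 16} = {10, 13, 14, 16}
… ∩ ⟦foreign⟧ = {10, 13, 14, 16} ∩ {1, 3, 7, 8, 13, 14, 15, 16} = {13, 14, 16}
So ⟦foreign box which 13 blocked in front of 15⟧ = {13, 14, 16}.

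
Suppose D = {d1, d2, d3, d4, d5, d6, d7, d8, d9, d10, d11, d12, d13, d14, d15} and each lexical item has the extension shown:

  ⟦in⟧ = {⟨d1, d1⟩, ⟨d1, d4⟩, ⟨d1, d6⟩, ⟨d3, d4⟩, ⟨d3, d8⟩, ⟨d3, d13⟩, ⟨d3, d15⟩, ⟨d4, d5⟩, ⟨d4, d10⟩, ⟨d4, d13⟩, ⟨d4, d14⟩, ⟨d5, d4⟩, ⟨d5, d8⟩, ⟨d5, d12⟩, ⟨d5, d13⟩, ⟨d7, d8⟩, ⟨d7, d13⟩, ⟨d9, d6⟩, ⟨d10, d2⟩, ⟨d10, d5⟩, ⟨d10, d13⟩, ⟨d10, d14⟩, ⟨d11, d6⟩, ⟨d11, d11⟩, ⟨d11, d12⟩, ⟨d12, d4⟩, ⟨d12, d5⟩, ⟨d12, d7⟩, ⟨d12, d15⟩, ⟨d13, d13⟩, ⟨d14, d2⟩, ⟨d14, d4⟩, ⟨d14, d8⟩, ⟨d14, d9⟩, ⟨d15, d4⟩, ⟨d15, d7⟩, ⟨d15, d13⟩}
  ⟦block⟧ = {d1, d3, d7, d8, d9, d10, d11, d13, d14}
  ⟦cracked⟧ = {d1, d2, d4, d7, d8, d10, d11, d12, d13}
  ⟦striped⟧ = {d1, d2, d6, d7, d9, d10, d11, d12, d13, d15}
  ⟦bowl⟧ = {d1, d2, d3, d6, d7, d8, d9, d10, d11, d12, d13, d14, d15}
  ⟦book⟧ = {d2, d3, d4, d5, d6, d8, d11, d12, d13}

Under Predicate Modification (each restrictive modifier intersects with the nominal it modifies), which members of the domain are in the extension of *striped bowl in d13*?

{d7, d10, d13, d15}

⟦in d13⟧ = {x : ⟨x, d13⟩ ∈ ⟦in⟧} = {d3, d4, d5, d7, d10, d13, d15}
⟦bowl⟧ = {d1, d2, d3, d6, d7, d8, d9, d10, d11, d12, d13, d14, d15}
… ∩ ⟦in d13⟧ = {d1, d2, d3, d6, d7, d8, d9, d10, d11, d12, d13, d14, d15} ∩ {d3, d4, d5, d7, d10, d13, d15} = {d3, d7, d10, d13, d15}
… ∩ ⟦striped⟧ = {d3, d7, d10, d13, d15} ∩ {d1, d2, d6, d7, d9, d10, d11, d12, d13, d15} = {d7, d10, d13, d15}
So ⟦striped bowl in d13⟧ = {d7, d10, d13, d15}.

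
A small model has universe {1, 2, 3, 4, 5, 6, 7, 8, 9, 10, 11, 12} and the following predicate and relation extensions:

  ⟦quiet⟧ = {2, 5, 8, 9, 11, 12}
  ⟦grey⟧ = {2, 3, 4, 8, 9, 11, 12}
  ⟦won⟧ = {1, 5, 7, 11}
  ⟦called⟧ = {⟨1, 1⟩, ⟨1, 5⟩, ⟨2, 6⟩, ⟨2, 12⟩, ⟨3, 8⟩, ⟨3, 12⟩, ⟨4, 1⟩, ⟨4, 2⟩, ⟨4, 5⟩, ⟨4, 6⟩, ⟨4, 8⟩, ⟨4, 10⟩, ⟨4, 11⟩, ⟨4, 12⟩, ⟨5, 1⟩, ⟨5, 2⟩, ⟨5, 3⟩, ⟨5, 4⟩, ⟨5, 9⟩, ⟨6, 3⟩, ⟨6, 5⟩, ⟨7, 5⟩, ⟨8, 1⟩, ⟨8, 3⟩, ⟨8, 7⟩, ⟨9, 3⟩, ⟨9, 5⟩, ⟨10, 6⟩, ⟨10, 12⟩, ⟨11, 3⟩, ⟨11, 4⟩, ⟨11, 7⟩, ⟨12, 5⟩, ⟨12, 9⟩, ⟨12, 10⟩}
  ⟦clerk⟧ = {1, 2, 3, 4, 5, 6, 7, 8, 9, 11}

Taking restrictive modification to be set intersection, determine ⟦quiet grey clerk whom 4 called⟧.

⟦whom 4 called⟧ = {x : ⟨4, x⟩ ∈ ⟦called⟧} = {1, 2, 5, 6, 8, 10, 11, 12}
⟦clerk⟧ = {1, 2, 3, 4, 5, 6, 7, 8, 9, 11}
… ∩ ⟦whom 4 called⟧ = {1, 2, 3, 4, 5, 6, 7, 8, 9, 11} ∩ {1, 2, 5, 6, 8, 10, 11, 12} = {1, 2, 5, 6, 8, 11}
… ∩ ⟦quiet⟧ = {1, 2, 5, 6, 8, 11} ∩ {2, 5, 8, 9, 11, 12} = {2, 5, 8, 11}
… ∩ ⟦grey⟧ = {2, 5, 8, 11} ∩ {2, 3, 4, 8, 9, 11, 12} = {2, 8, 11}
So ⟦quiet grey clerk whom 4 called⟧ = {2, 8, 11}.

{2, 8, 11}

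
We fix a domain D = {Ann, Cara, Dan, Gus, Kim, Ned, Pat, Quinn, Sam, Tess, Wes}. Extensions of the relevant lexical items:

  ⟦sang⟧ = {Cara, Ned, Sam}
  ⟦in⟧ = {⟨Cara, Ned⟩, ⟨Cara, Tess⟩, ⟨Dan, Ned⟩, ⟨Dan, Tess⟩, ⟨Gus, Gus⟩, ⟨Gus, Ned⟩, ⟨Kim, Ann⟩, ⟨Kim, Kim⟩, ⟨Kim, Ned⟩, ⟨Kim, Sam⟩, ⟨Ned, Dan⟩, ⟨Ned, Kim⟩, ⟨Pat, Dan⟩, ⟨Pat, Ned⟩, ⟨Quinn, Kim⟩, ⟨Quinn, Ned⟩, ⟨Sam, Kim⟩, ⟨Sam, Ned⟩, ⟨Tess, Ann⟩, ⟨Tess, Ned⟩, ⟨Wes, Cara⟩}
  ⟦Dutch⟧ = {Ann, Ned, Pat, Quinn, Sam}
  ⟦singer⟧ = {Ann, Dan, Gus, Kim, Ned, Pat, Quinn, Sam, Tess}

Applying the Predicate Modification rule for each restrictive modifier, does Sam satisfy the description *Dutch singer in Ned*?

⟦in Ned⟧ = {x : ⟨x, Ned⟩ ∈ ⟦in⟧} = {Cara, Dan, Gus, Kim, Pat, Quinn, Sam, Tess}
⟦singer⟧ = {Ann, Dan, Gus, Kim, Ned, Pat, Quinn, Sam, Tess}
… ∩ ⟦in Ned⟧ = {Ann, Dan, Gus, Kim, Ned, Pat, Quinn, Sam, Tess} ∩ {Cara, Dan, Gus, Kim, Pat, Quinn, Sam, Tess} = {Dan, Gus, Kim, Pat, Quinn, Sam, Tess}
… ∩ ⟦Dutch⟧ = {Dan, Gus, Kim, Pat, Quinn, Sam, Tess} ∩ {Ann, Ned, Pat, Quinn, Sam} = {Pat, Quinn, Sam}
⟦Dutch singer in Ned⟧ = {Pat, Quinn, Sam}; Sam ∈ this set.

yes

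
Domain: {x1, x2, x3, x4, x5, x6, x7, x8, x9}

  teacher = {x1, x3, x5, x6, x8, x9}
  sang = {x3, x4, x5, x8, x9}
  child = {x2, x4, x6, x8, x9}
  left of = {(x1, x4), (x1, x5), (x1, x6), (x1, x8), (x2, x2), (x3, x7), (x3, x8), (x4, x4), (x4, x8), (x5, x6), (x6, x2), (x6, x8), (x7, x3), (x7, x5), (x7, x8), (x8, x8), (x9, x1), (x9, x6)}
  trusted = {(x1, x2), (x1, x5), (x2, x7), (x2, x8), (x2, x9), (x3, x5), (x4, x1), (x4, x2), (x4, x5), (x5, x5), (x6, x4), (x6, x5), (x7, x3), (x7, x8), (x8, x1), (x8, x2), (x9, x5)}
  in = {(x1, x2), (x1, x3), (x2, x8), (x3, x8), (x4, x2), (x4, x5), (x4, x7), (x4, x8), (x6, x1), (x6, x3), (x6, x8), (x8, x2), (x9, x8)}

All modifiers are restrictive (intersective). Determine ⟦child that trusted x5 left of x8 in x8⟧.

{x4, x6}

⟦that trusted x5⟧ = {x : ⟨x, x5⟩ ∈ ⟦trusted⟧} = {x1, x3, x4, x5, x6, x9}
⟦left of x8⟧ = {x : ⟨x, x8⟩ ∈ ⟦left of⟧} = {x1, x3, x4, x6, x7, x8}
⟦in x8⟧ = {x : ⟨x, x8⟩ ∈ ⟦in⟧} = {x2, x3, x4, x6, x9}
⟦child⟧ = {x2, x4, x6, x8, x9}
… ∩ ⟦that trusted x5⟧ = {x2, x4, x6, x8, x9} ∩ {x1, x3, x4, x5, x6, x9} = {x4, x6, x9}
… ∩ ⟦left of x8⟧ = {x4, x6, x9} ∩ {x1, x3, x4, x6, x7, x8} = {x4, x6}
… ∩ ⟦in x8⟧ = {x4, x6} ∩ {x2, x3, x4, x6, x9} = {x4, x6}
So ⟦child that trusted x5 left of x8 in x8⟧ = {x4, x6}.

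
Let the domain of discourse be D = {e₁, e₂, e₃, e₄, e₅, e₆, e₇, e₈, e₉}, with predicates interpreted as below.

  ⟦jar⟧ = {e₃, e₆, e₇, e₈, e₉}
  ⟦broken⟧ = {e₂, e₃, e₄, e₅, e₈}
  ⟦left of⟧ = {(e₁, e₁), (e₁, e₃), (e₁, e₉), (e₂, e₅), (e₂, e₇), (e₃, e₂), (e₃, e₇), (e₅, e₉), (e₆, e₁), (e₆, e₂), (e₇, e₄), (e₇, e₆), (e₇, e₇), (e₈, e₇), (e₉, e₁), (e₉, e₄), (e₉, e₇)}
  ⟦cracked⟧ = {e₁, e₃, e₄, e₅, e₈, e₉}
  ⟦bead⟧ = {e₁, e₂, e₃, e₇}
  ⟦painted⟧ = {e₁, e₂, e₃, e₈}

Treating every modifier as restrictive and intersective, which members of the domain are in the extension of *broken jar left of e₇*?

{e₃, e₈}

⟦left of e₇⟧ = {x : ⟨x, e₇⟩ ∈ ⟦left of⟧} = {e₂, e₃, e₇, e₈, e₉}
⟦jar⟧ = {e₃, e₆, e₇, e₈, e₉}
… ∩ ⟦left of e₇⟧ = {e₃, e₆, e₇, e₈, e₉} ∩ {e₂, e₃, e₇, e₈, e₉} = {e₃, e₇, e₈, e₉}
… ∩ ⟦broken⟧ = {e₃, e₇, e₈, e₉} ∩ {e₂, e₃, e₄, e₅, e₈} = {e₃, e₈}
So ⟦broken jar left of e₇⟧ = {e₃, e₈}.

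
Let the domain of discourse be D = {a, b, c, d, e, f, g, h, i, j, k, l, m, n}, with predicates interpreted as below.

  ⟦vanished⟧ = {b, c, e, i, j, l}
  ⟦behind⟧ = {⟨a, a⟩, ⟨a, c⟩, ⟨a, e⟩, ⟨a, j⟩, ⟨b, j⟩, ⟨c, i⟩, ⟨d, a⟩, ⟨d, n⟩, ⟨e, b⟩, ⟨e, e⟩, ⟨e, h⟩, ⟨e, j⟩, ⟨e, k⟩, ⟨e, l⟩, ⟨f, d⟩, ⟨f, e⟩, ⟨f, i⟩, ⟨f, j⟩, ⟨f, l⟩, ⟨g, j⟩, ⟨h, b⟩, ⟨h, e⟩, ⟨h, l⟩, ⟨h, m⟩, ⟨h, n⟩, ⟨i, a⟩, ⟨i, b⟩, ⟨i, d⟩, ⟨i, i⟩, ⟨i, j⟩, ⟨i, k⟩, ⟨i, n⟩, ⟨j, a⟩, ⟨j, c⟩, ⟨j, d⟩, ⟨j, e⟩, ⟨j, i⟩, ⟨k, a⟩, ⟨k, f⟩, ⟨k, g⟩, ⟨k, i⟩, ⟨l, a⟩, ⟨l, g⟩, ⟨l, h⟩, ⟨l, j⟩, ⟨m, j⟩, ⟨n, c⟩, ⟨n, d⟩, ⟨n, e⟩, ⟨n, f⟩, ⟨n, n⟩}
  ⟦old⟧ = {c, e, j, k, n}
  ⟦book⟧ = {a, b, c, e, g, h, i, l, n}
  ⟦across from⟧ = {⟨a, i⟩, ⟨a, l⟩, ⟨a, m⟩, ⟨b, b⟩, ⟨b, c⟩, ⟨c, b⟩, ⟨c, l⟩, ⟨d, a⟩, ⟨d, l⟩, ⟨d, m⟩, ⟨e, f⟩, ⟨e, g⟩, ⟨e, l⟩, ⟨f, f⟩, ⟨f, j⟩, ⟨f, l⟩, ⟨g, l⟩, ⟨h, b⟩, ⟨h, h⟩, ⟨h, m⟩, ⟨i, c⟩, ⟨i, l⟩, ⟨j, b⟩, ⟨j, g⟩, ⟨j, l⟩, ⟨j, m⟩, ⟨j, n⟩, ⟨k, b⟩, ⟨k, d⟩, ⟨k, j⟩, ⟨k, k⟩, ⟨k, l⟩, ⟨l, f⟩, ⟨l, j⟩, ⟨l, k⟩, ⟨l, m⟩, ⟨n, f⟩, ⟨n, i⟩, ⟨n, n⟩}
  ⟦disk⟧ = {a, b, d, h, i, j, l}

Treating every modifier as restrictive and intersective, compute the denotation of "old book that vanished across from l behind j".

{e}

⟦that vanished⟧ = ⟦vanished⟧ = {b, c, e, i, j, l}
⟦across from l⟧ = {x : ⟨x, l⟩ ∈ ⟦across from⟧} = {a, c, d, e, f, g, i, j, k}
⟦behind j⟧ = {x : ⟨x, j⟩ ∈ ⟦behind⟧} = {a, b, e, f, g, i, l, m}
⟦book⟧ = {a, b, c, e, g, h, i, l, n}
… ∩ ⟦that vanished⟧ = {a, b, c, e, g, h, i, l, n} ∩ {b, c, e, i, j, l} = {b, c, e, i, l}
… ∩ ⟦across from l⟧ = {b, c, e, i, l} ∩ {a, c, d, e, f, g, i, j, k} = {c, e, i}
… ∩ ⟦behind j⟧ = {c, e, i} ∩ {a, b, e, f, g, i, l, m} = {e, i}
… ∩ ⟦old⟧ = {e, i} ∩ {c, e, j, k, n} = {e}
So ⟦old book that vanished across from l behind j⟧ = {e}.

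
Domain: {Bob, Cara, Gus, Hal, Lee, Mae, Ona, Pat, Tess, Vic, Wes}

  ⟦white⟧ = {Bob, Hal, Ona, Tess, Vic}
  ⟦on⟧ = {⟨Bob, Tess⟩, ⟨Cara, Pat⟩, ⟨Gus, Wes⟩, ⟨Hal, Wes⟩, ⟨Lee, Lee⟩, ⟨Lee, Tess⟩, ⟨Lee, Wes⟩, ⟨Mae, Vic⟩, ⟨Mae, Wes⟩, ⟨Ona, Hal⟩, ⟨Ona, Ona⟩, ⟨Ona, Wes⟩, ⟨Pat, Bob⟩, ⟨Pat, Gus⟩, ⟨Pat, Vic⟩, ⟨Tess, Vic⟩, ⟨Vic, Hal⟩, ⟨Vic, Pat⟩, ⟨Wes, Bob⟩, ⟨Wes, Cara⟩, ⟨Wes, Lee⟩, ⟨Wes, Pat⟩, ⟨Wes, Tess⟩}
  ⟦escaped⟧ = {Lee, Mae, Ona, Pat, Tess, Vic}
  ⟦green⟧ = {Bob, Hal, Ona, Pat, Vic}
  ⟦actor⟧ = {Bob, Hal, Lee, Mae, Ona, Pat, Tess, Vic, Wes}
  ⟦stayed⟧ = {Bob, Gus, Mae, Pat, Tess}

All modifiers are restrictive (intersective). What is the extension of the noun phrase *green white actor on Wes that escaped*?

{Ona}

⟦on Wes⟧ = {x : ⟨x, Wes⟩ ∈ ⟦on⟧} = {Gus, Hal, Lee, Mae, Ona}
⟦that escaped⟧ = ⟦escaped⟧ = {Lee, Mae, Ona, Pat, Tess, Vic}
⟦actor⟧ = {Bob, Hal, Lee, Mae, Ona, Pat, Tess, Vic, Wes}
… ∩ ⟦on Wes⟧ = {Bob, Hal, Lee, Mae, Ona, Pat, Tess, Vic, Wes} ∩ {Gus, Hal, Lee, Mae, Ona} = {Hal, Lee, Mae, Ona}
… ∩ ⟦that escaped⟧ = {Hal, Lee, Mae, Ona} ∩ {Lee, Mae, Ona, Pat, Tess, Vic} = {Lee, Mae, Ona}
… ∩ ⟦green⟧ = {Lee, Mae, Ona} ∩ {Bob, Hal, Ona, Pat, Vic} = {Ona}
… ∩ ⟦white⟧ = {Ona} ∩ {Bob, Hal, Ona, Tess, Vic} = {Ona}
So ⟦green white actor on Wes that escaped⟧ = {Ona}.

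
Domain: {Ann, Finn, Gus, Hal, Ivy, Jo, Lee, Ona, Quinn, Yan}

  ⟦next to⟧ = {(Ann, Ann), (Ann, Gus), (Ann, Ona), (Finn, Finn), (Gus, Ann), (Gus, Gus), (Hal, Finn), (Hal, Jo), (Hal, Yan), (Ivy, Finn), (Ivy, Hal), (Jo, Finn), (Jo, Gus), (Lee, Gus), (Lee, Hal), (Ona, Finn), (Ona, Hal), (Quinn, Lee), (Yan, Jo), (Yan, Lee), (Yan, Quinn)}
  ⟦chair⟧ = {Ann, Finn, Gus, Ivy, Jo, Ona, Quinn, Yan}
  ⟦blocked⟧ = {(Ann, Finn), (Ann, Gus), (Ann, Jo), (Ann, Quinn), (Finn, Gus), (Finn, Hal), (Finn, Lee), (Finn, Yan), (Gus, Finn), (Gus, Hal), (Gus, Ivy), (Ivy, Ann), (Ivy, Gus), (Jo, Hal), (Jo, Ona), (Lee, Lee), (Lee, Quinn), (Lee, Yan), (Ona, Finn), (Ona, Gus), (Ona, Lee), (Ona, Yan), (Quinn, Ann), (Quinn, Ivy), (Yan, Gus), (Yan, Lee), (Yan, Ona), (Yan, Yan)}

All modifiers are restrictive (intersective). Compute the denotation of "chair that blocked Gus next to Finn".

{Finn, Ivy, Ona}

⟦that blocked Gus⟧ = {x : ⟨x, Gus⟩ ∈ ⟦blocked⟧} = {Ann, Finn, Ivy, Ona, Yan}
⟦next to Finn⟧ = {x : ⟨x, Finn⟩ ∈ ⟦next to⟧} = {Finn, Hal, Ivy, Jo, Ona}
⟦chair⟧ = {Ann, Finn, Gus, Ivy, Jo, Ona, Quinn, Yan}
… ∩ ⟦that blocked Gus⟧ = {Ann, Finn, Gus, Ivy, Jo, Ona, Quinn, Yan} ∩ {Ann, Finn, Ivy, Ona, Yan} = {Ann, Finn, Ivy, Ona, Yan}
… ∩ ⟦next to Finn⟧ = {Ann, Finn, Ivy, Ona, Yan} ∩ {Finn, Hal, Ivy, Jo, Ona} = {Finn, Ivy, Ona}
So ⟦chair that blocked Gus next to Finn⟧ = {Finn, Ivy, Ona}.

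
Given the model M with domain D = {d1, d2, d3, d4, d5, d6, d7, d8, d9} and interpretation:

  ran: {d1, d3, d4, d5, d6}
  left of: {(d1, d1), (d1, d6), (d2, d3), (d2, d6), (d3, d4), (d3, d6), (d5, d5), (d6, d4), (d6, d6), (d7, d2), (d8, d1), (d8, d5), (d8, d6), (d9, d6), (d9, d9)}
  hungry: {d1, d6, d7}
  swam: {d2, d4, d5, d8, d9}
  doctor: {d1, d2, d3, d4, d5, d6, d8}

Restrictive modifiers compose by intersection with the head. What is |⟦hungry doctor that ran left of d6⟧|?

2

⟦that ran⟧ = ⟦ran⟧ = {d1, d3, d4, d5, d6}
⟦left of d6⟧ = {x : ⟨x, d6⟩ ∈ ⟦left of⟧} = {d1, d2, d3, d6, d8, d9}
⟦doctor⟧ = {d1, d2, d3, d4, d5, d6, d8}
… ∩ ⟦that ran⟧ = {d1, d2, d3, d4, d5, d6, d8} ∩ {d1, d3, d4, d5, d6} = {d1, d3, d4, d5, d6}
… ∩ ⟦left of d6⟧ = {d1, d3, d4, d5, d6} ∩ {d1, d2, d3, d6, d8, d9} = {d1, d3, d6}
… ∩ ⟦hungry⟧ = {d1, d3, d6} ∩ {d1, d6, d7} = {d1, d6}
⟦hungry doctor that ran left of d6⟧ = {d1, d6}, so the cardinality is 2.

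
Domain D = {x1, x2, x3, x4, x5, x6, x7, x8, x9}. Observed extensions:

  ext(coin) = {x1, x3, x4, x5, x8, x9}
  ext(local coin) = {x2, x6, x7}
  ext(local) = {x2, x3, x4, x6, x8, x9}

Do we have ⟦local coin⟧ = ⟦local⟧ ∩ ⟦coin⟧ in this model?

⟦local⟧ ∩ ⟦coin⟧ = {x2, x3, x4, x6, x8, x9} ∩ {x1, x3, x4, x5, x8, x9} = {x3, x4, x8, x9}
Observed ⟦local coin⟧ = {x2, x6, x7}.
These differ, so the modifier is not intersective in this model.

no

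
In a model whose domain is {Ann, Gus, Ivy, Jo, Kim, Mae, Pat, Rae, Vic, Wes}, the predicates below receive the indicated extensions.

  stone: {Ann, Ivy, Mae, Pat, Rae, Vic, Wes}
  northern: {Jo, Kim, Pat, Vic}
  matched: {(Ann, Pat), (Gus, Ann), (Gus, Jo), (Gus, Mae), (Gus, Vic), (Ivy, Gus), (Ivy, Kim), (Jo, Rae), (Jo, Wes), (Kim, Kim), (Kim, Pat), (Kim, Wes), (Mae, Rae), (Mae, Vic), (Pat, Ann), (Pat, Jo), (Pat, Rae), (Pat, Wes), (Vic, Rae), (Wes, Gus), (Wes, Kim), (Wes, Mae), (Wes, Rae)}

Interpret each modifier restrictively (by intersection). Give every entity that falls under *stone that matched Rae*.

⟦that matched Rae⟧ = {x : ⟨x, Rae⟩ ∈ ⟦matched⟧} = {Jo, Mae, Pat, Vic, Wes}
⟦stone⟧ = {Ann, Ivy, Mae, Pat, Rae, Vic, Wes}
… ∩ ⟦that matched Rae⟧ = {Ann, Ivy, Mae, Pat, Rae, Vic, Wes} ∩ {Jo, Mae, Pat, Vic, Wes} = {Mae, Pat, Vic, Wes}
So ⟦stone that matched Rae⟧ = {Mae, Pat, Vic, Wes}.

{Mae, Pat, Vic, Wes}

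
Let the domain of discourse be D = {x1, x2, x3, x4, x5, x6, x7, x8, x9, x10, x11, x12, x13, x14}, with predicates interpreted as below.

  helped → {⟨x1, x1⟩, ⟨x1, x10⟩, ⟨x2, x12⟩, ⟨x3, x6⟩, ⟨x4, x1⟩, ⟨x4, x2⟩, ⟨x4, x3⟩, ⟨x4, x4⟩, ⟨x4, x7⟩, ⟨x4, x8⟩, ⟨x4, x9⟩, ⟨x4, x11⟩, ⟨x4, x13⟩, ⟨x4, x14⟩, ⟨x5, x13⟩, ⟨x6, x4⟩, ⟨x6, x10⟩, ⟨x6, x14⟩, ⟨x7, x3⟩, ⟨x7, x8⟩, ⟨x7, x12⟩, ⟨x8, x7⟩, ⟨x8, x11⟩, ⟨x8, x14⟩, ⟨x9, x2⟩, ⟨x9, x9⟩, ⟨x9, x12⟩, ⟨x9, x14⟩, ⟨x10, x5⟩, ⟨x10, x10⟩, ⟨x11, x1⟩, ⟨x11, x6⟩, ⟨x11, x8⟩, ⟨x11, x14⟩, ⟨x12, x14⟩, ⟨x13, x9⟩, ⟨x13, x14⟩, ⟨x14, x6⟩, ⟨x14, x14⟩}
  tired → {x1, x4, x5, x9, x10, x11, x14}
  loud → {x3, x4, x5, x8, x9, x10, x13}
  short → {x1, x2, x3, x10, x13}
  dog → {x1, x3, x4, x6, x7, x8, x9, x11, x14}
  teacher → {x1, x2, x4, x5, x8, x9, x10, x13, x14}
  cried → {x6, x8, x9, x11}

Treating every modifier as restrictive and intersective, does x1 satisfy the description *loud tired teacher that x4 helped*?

⟦that x4 helped⟧ = {x : ⟨x4, x⟩ ∈ ⟦helped⟧} = {x1, x2, x3, x4, x7, x8, x9, x11, x13, x14}
⟦teacher⟧ = {x1, x2, x4, x5, x8, x9, x10, x13, x14}
… ∩ ⟦that x4 helped⟧ = {x1, x2, x4, x5, x8, x9, x10, x13, x14} ∩ {x1, x2, x3, x4, x7, x8, x9, x11, x13, x14} = {x1, x2, x4, x8, x9, x13, x14}
… ∩ ⟦loud⟧ = {x1, x2, x4, x8, x9, x13, x14} ∩ {x3, x4, x5, x8, x9, x10, x13} = {x4, x8, x9, x13}
… ∩ ⟦tired⟧ = {x4, x8, x9, x13} ∩ {x1, x4, x5, x9, x10, x11, x14} = {x4, x9}
⟦loud tired teacher that x4 helped⟧ = {x4, x9}; x1 ∉ this set.

no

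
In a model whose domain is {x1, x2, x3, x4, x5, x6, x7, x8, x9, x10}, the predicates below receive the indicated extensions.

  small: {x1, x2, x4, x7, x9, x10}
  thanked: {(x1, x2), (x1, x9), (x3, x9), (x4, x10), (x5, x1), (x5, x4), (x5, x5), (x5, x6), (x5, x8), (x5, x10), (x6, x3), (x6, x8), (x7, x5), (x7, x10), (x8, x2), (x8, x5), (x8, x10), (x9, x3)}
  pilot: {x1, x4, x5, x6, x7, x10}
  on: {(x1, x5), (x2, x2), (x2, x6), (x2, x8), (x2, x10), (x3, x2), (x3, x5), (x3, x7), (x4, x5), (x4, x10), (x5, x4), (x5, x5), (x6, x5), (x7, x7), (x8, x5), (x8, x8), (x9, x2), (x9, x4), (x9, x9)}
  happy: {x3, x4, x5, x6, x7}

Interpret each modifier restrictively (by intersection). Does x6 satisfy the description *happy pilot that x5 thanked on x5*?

yes

⟦that x5 thanked⟧ = {x : ⟨x5, x⟩ ∈ ⟦thanked⟧} = {x1, x4, x5, x6, x8, x10}
⟦on x5⟧ = {x : ⟨x, x5⟩ ∈ ⟦on⟧} = {x1, x3, x4, x5, x6, x8}
⟦pilot⟧ = {x1, x4, x5, x6, x7, x10}
… ∩ ⟦that x5 thanked⟧ = {x1, x4, x5, x6, x7, x10} ∩ {x1, x4, x5, x6, x8, x10} = {x1, x4, x5, x6, x10}
… ∩ ⟦on x5⟧ = {x1, x4, x5, x6, x10} ∩ {x1, x3, x4, x5, x6, x8} = {x1, x4, x5, x6}
… ∩ ⟦happy⟧ = {x1, x4, x5, x6} ∩ {x3, x4, x5, x6, x7} = {x4, x5, x6}
⟦happy pilot that x5 thanked on x5⟧ = {x4, x5, x6}; x6 ∈ this set.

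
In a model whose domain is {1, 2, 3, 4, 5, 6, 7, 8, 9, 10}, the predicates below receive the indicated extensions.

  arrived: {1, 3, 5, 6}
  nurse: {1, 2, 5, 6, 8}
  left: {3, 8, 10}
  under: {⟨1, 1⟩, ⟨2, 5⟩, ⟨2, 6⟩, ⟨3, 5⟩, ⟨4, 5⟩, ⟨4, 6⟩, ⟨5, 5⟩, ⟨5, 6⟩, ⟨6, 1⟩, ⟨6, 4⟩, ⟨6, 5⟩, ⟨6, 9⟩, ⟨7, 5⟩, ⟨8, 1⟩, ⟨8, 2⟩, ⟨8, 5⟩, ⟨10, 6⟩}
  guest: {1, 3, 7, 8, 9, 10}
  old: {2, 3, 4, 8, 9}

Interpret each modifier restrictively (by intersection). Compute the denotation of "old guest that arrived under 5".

⟦that arrived⟧ = ⟦arrived⟧ = {1, 3, 5, 6}
⟦under 5⟧ = {x : ⟨x, 5⟩ ∈ ⟦under⟧} = {2, 3, 4, 5, 6, 7, 8}
⟦guest⟧ = {1, 3, 7, 8, 9, 10}
… ∩ ⟦that arrived⟧ = {1, 3, 7, 8, 9, 10} ∩ {1, 3, 5, 6} = {1, 3}
… ∩ ⟦under 5⟧ = {1, 3} ∩ {2, 3, 4, 5, 6, 7, 8} = {3}
… ∩ ⟦old⟧ = {3} ∩ {2, 3, 4, 8, 9} = {3}
So ⟦old guest that arrived under 5⟧ = {3}.

{3}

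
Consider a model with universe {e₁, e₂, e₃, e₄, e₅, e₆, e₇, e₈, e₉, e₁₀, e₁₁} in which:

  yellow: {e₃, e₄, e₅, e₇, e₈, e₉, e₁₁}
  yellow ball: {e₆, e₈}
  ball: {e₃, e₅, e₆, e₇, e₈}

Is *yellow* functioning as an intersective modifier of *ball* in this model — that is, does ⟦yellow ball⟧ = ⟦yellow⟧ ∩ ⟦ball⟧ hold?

no

⟦yellow⟧ ∩ ⟦ball⟧ = {e₃, e₄, e₅, e₇, e₈, e₉, e₁₁} ∩ {e₃, e₅, e₆, e₇, e₈} = {e₃, e₅, e₇, e₈}
Observed ⟦yellow ball⟧ = {e₆, e₈}.
These differ, so the modifier is not intersective in this model.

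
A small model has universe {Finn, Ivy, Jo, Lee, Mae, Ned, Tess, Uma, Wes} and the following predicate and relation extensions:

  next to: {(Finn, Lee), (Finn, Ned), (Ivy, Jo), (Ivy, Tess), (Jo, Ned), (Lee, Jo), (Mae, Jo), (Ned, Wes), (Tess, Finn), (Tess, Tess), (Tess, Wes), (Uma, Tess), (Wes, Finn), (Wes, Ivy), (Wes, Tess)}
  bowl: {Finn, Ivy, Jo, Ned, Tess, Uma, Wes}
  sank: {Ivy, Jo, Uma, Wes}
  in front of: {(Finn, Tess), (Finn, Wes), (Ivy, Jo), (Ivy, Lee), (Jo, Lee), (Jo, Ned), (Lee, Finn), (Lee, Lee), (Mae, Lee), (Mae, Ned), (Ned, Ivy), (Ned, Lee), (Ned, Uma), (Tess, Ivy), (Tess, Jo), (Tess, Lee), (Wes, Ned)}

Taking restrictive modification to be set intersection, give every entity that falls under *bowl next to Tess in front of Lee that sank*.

⟦next to Tess⟧ = {x : ⟨x, Tess⟩ ∈ ⟦next to⟧} = {Ivy, Tess, Uma, Wes}
⟦in front of Lee⟧ = {x : ⟨x, Lee⟩ ∈ ⟦in front of⟧} = {Ivy, Jo, Lee, Mae, Ned, Tess}
⟦that sank⟧ = ⟦sank⟧ = {Ivy, Jo, Uma, Wes}
⟦bowl⟧ = {Finn, Ivy, Jo, Ned, Tess, Uma, Wes}
… ∩ ⟦next to Tess⟧ = {Finn, Ivy, Jo, Ned, Tess, Uma, Wes} ∩ {Ivy, Tess, Uma, Wes} = {Ivy, Tess, Uma, Wes}
… ∩ ⟦in front of Lee⟧ = {Ivy, Tess, Uma, Wes} ∩ {Ivy, Jo, Lee, Mae, Ned, Tess} = {Ivy, Tess}
… ∩ ⟦that sank⟧ = {Ivy, Tess} ∩ {Ivy, Jo, Uma, Wes} = {Ivy}
So ⟦bowl next to Tess in front of Lee that sank⟧ = {Ivy}.

{Ivy}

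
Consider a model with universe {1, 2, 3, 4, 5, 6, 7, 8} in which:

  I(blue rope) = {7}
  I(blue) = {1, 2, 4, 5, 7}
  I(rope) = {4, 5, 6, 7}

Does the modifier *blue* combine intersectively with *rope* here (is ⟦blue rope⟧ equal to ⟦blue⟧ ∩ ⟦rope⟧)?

no

⟦blue⟧ ∩ ⟦rope⟧ = {1, 2, 4, 5, 7} ∩ {4, 5, 6, 7} = {4, 5, 7}
Observed ⟦blue rope⟧ = {7}.
These differ, so the modifier is not intersective in this model.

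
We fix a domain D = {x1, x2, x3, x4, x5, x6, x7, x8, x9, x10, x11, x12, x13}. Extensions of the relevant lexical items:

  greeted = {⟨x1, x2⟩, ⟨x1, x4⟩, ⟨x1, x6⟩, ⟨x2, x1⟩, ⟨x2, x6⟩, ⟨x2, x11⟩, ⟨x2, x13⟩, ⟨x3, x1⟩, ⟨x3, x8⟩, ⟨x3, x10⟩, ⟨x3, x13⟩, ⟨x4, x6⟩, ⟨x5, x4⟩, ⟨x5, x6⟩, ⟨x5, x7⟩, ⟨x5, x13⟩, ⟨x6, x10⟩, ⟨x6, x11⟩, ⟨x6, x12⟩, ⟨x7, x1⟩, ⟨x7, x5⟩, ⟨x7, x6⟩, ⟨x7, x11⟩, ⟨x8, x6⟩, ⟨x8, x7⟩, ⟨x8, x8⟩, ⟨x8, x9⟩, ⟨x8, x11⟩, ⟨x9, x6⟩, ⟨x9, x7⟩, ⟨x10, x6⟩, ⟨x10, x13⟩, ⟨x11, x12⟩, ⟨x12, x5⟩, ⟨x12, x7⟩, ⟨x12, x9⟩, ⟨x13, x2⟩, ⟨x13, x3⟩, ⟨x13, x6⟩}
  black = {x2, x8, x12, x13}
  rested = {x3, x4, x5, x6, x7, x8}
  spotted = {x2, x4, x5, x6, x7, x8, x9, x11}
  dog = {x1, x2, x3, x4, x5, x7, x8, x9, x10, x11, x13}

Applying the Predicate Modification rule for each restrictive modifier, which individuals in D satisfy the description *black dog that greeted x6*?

{x2, x8, x13}

⟦that greeted x6⟧ = {x : ⟨x, x6⟩ ∈ ⟦greeted⟧} = {x1, x2, x4, x5, x7, x8, x9, x10, x13}
⟦dog⟧ = {x1, x2, x3, x4, x5, x7, x8, x9, x10, x11, x13}
… ∩ ⟦that greeted x6⟧ = {x1, x2, x3, x4, x5, x7, x8, x9, x10, x11, x13} ∩ {x1, x2, x4, x5, x7, x8, x9, x10, x13} = {x1, x2, x4, x5, x7, x8, x9, x10, x13}
… ∩ ⟦black⟧ = {x1, x2, x4, x5, x7, x8, x9, x10, x13} ∩ {x2, x8, x12, x13} = {x2, x8, x13}
So ⟦black dog that greeted x6⟧ = {x2, x8, x13}.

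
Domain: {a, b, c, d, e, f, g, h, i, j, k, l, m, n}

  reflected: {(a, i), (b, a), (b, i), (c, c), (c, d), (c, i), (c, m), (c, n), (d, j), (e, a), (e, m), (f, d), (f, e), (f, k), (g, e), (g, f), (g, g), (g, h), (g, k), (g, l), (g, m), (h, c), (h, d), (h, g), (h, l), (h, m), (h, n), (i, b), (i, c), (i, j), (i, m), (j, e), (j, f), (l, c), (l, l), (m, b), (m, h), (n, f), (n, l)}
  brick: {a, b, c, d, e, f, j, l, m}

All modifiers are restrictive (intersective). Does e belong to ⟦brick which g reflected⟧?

yes

⟦which g reflected⟧ = {x : ⟨g, x⟩ ∈ ⟦reflected⟧} = {e, f, g, h, k, l, m}
⟦brick⟧ = {a, b, c, d, e, f, j, l, m}
… ∩ ⟦which g reflected⟧ = {a, b, c, d, e, f, j, l, m} ∩ {e, f, g, h, k, l, m} = {e, f, l, m}
⟦brick which g reflected⟧ = {e, f, l, m}; e ∈ this set.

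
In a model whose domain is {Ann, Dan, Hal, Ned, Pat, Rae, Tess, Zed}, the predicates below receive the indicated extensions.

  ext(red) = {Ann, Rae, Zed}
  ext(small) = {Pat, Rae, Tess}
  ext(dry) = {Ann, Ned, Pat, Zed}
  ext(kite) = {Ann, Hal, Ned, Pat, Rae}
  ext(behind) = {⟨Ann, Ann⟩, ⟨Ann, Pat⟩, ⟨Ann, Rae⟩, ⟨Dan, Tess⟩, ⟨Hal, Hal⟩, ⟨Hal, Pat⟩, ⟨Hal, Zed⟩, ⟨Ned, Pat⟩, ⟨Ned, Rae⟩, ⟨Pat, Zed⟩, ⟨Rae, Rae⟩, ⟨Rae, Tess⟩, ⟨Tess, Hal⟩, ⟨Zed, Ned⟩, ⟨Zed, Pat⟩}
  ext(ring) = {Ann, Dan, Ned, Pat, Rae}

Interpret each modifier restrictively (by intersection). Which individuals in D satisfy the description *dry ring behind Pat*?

⟦behind Pat⟧ = {x : ⟨x, Pat⟩ ∈ ⟦behind⟧} = {Ann, Hal, Ned, Zed}
⟦ring⟧ = {Ann, Dan, Ned, Pat, Rae}
… ∩ ⟦behind Pat⟧ = {Ann, Dan, Ned, Pat, Rae} ∩ {Ann, Hal, Ned, Zed} = {Ann, Ned}
… ∩ ⟦dry⟧ = {Ann, Ned} ∩ {Ann, Ned, Pat, Zed} = {Ann, Ned}
So ⟦dry ring behind Pat⟧ = {Ann, Ned}.

{Ann, Ned}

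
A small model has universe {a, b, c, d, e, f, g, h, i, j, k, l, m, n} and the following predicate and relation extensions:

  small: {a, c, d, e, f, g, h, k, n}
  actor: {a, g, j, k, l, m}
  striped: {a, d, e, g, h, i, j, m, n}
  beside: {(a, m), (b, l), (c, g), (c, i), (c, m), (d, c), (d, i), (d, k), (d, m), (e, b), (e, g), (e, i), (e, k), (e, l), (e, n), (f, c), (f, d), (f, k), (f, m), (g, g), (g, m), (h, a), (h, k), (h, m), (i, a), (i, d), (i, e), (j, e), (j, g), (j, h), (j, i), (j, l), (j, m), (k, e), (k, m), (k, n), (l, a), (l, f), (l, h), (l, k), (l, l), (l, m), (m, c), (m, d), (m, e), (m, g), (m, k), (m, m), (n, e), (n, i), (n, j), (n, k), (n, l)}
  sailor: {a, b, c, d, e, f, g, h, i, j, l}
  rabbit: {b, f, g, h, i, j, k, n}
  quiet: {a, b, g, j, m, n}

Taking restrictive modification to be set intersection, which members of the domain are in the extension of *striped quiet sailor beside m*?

{a, g, j}

⟦beside m⟧ = {x : ⟨x, m⟩ ∈ ⟦beside⟧} = {a, c, d, f, g, h, j, k, l, m}
⟦sailor⟧ = {a, b, c, d, e, f, g, h, i, j, l}
… ∩ ⟦beside m⟧ = {a, b, c, d, e, f, g, h, i, j, l} ∩ {a, c, d, f, g, h, j, k, l, m} = {a, c, d, f, g, h, j, l}
… ∩ ⟦striped⟧ = {a, c, d, f, g, h, j, l} ∩ {a, d, e, g, h, i, j, m, n} = {a, d, g, h, j}
… ∩ ⟦quiet⟧ = {a, d, g, h, j} ∩ {a, b, g, j, m, n} = {a, g, j}
So ⟦striped quiet sailor beside m⟧ = {a, g, j}.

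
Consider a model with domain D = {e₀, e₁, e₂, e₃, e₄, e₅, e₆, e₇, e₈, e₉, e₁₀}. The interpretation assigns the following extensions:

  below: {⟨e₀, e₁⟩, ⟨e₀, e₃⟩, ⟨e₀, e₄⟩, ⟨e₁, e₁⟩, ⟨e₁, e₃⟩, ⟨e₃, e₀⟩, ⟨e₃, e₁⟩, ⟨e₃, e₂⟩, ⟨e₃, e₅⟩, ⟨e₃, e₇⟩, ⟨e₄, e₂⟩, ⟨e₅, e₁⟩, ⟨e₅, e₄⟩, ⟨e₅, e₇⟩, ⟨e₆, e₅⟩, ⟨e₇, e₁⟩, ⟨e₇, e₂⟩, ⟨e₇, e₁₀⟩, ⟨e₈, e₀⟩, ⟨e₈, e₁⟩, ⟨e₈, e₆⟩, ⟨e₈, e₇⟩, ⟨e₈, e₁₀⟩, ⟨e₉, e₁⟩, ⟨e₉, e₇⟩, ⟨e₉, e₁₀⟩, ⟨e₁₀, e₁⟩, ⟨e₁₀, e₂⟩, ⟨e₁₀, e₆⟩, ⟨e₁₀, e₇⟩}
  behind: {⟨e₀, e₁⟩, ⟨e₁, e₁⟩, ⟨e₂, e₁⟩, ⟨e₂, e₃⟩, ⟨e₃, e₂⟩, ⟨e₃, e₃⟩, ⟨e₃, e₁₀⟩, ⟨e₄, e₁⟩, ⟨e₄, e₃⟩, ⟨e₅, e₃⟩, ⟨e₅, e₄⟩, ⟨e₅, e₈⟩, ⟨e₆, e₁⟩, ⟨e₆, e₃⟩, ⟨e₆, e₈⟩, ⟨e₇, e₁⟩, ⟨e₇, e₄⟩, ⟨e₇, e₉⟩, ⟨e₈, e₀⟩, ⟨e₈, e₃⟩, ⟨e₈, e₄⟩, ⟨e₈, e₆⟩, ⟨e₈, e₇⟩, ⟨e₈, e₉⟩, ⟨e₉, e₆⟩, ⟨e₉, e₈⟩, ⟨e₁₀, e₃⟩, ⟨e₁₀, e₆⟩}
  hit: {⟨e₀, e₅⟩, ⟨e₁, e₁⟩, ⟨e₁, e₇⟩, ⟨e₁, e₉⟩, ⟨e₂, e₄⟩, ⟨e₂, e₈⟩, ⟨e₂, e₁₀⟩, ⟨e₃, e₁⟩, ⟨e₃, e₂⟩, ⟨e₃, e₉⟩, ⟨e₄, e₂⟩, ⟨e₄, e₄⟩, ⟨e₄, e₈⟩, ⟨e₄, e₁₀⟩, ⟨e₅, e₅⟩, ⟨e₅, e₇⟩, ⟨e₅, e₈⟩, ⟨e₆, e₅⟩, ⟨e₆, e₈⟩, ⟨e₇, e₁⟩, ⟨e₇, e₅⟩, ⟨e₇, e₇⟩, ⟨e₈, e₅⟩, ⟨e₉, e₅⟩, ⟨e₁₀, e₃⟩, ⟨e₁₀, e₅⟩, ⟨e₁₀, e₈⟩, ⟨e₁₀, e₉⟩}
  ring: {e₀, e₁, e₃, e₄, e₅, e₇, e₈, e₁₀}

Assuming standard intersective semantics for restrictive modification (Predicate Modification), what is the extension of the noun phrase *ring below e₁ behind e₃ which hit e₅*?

{e₅, e₈, e₁₀}

⟦below e₁⟧ = {x : ⟨x, e₁⟩ ∈ ⟦below⟧} = {e₀, e₁, e₃, e₅, e₇, e₈, e₉, e₁₀}
⟦behind e₃⟧ = {x : ⟨x, e₃⟩ ∈ ⟦behind⟧} = {e₂, e₃, e₄, e₅, e₆, e₈, e₁₀}
⟦which hit e₅⟧ = {x : ⟨x, e₅⟩ ∈ ⟦hit⟧} = {e₀, e₅, e₆, e₇, e₈, e₉, e₁₀}
⟦ring⟧ = {e₀, e₁, e₃, e₄, e₅, e₇, e₈, e₁₀}
… ∩ ⟦below e₁⟧ = {e₀, e₁, e₃, e₄, e₅, e₇, e₈, e₁₀} ∩ {e₀, e₁, e₃, e₅, e₇, e₈, e₉, e₁₀} = {e₀, e₁, e₃, e₅, e₇, e₈, e₁₀}
… ∩ ⟦behind e₃⟧ = {e₀, e₁, e₃, e₅, e₇, e₈, e₁₀} ∩ {e₂, e₃, e₄, e₅, e₆, e₈, e₁₀} = {e₃, e₅, e₈, e₁₀}
… ∩ ⟦which hit e₅⟧ = {e₃, e₅, e₈, e₁₀} ∩ {e₀, e₅, e₆, e₇, e₈, e₉, e₁₀} = {e₅, e₈, e₁₀}
So ⟦ring below e₁ behind e₃ which hit e₅⟧ = {e₅, e₈, e₁₀}.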